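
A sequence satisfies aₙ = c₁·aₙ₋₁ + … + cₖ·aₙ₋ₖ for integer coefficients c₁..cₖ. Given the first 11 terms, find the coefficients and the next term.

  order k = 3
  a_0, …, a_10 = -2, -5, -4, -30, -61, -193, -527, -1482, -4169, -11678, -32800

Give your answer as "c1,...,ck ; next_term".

  a_3 = 1·-4 + 4·-5 + 3·-2 = -30
  a_4 = 1·-30 + 4·-4 + 3·-5 = -61
  a_5 = 1·-61 + 4·-30 + 3·-4 = -193
  a_6 = 1·-193 + 4·-61 + 3·-30 = -527
  a_7 = 1·-527 + 4·-193 + 3·-61 = -1482
  a_8 = 1·-1482 + 4·-527 + 3·-193 = -4169
  a_9 = 1·-4169 + 4·-1482 + 3·-527 = -11678
  a_10 = 1·-11678 + 4·-4169 + 3·-1482 = -32800
  a_11 = 1·-32800 + 4·-11678 + 3·-4169 = -92019

1,4,3 ; -92019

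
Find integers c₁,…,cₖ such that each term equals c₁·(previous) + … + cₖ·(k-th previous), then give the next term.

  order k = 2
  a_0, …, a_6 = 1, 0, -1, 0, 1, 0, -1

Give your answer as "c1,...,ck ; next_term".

0,-1 ; 0

  a_2 = 0·0 + -1·1 = -1
  a_3 = 0·-1 + -1·0 = 0
  a_4 = 0·0 + -1·-1 = 1
  a_5 = 0·1 + -1·0 = 0
  a_6 = 0·0 + -1·1 = -1
  a_7 = 0·-1 + -1·0 = 0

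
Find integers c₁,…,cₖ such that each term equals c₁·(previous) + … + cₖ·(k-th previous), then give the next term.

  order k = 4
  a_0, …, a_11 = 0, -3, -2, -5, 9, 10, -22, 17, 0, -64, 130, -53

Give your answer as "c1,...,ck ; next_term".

  a_4 = -1·-5 + -2·-2 + 0·-3 + -3·0 = 9
  a_5 = -1·9 + -2·-5 + 0·-2 + -3·-3 = 10
  a_6 = -1·10 + -2·9 + 0·-5 + -3·-2 = -22
  a_7 = -1·-22 + -2·10 + 0·9 + -3·-5 = 17
  a_8 = -1·17 + -2·-22 + 0·10 + -3·9 = 0
  a_9 = -1·0 + -2·17 + 0·-22 + -3·10 = -64
  a_10 = -1·-64 + -2·0 + 0·17 + -3·-22 = 130
  a_11 = -1·130 + -2·-64 + 0·0 + -3·17 = -53
  a_12 = -1·-53 + -2·130 + 0·-64 + -3·0 = -207

-1,-2,0,-3 ; -207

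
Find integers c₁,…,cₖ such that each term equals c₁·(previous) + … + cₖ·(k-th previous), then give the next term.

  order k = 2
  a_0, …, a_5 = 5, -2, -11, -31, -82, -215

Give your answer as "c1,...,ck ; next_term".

3,-1 ; -563

  a_2 = 3·-2 + -1·5 = -11
  a_3 = 3·-11 + -1·-2 = -31
  a_4 = 3·-31 + -1·-11 = -82
  a_5 = 3·-82 + -1·-31 = -215
  a_6 = 3·-215 + -1·-82 = -563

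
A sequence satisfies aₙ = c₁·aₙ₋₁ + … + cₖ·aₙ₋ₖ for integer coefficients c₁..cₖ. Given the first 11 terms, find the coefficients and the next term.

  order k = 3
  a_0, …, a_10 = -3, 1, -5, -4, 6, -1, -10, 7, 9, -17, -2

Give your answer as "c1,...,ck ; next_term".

  a_3 = 0·-5 + -1·1 + 1·-3 = -4
  a_4 = 0·-4 + -1·-5 + 1·1 = 6
  a_5 = 0·6 + -1·-4 + 1·-5 = -1
  a_6 = 0·-1 + -1·6 + 1·-4 = -10
  a_7 = 0·-10 + -1·-1 + 1·6 = 7
  a_8 = 0·7 + -1·-10 + 1·-1 = 9
  a_9 = 0·9 + -1·7 + 1·-10 = -17
  a_10 = 0·-17 + -1·9 + 1·7 = -2
  a_11 = 0·-2 + -1·-17 + 1·9 = 26

0,-1,1 ; 26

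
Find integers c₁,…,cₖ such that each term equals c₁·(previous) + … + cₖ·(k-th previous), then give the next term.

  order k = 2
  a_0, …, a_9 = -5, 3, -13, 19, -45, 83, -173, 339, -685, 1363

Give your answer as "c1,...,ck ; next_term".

  a_2 = -1·3 + 2·-5 = -13
  a_3 = -1·-13 + 2·3 = 19
  a_4 = -1·19 + 2·-13 = -45
  a_5 = -1·-45 + 2·19 = 83
  a_6 = -1·83 + 2·-45 = -173
  a_7 = -1·-173 + 2·83 = 339
  a_8 = -1·339 + 2·-173 = -685
  a_9 = -1·-685 + 2·339 = 1363
  a_10 = -1·1363 + 2·-685 = -2733

-1,2 ; -2733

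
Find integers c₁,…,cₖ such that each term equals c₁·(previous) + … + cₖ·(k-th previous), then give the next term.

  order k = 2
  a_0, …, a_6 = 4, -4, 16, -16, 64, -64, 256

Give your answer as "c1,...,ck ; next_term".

0,4 ; -256

  a_2 = 0·-4 + 4·4 = 16
  a_3 = 0·16 + 4·-4 = -16
  a_4 = 0·-16 + 4·16 = 64
  a_5 = 0·64 + 4·-16 = -64
  a_6 = 0·-64 + 4·64 = 256
  a_7 = 0·256 + 4·-64 = -256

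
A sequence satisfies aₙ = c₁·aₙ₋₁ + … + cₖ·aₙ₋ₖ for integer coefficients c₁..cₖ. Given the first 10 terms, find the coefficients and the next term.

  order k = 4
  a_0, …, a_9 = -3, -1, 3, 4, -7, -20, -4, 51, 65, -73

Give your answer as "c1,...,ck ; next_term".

1,-2,-1,2 ; -262

  a_4 = 1·4 + -2·3 + -1·-1 + 2·-3 = -7
  a_5 = 1·-7 + -2·4 + -1·3 + 2·-1 = -20
  a_6 = 1·-20 + -2·-7 + -1·4 + 2·3 = -4
  a_7 = 1·-4 + -2·-20 + -1·-7 + 2·4 = 51
  a_8 = 1·51 + -2·-4 + -1·-20 + 2·-7 = 65
  a_9 = 1·65 + -2·51 + -1·-4 + 2·-20 = -73
  a_10 = 1·-73 + -2·65 + -1·51 + 2·-4 = -262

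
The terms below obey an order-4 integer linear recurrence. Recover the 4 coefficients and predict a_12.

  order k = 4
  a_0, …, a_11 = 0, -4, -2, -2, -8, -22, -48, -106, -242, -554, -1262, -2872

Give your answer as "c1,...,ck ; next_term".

2,0,1,1 ; -6540

  a_4 = 2·-2 + 0·-2 + 1·-4 + 1·0 = -8
  a_5 = 2·-8 + 0·-2 + 1·-2 + 1·-4 = -22
  a_6 = 2·-22 + 0·-8 + 1·-2 + 1·-2 = -48
  a_7 = 2·-48 + 0·-22 + 1·-8 + 1·-2 = -106
  a_8 = 2·-106 + 0·-48 + 1·-22 + 1·-8 = -242
  a_9 = 2·-242 + 0·-106 + 1·-48 + 1·-22 = -554
  a_10 = 2·-554 + 0·-242 + 1·-106 + 1·-48 = -1262
  a_11 = 2·-1262 + 0·-554 + 1·-242 + 1·-106 = -2872
  a_12 = 2·-2872 + 0·-1262 + 1·-554 + 1·-242 = -6540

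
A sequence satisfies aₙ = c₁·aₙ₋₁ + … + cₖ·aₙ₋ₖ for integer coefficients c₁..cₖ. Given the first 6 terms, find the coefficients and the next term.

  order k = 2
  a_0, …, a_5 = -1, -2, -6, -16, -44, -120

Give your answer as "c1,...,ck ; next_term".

  a_2 = 2·-2 + 2·-1 = -6
  a_3 = 2·-6 + 2·-2 = -16
  a_4 = 2·-16 + 2·-6 = -44
  a_5 = 2·-44 + 2·-16 = -120
  a_6 = 2·-120 + 2·-44 = -328

2,2 ; -328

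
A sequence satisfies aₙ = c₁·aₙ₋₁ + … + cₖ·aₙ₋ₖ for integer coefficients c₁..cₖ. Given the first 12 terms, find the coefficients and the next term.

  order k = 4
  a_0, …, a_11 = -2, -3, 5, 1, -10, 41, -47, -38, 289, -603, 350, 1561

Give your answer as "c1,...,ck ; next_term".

-1,-1,4,-4 ; -5479

  a_4 = -1·1 + -1·5 + 4·-3 + -4·-2 = -10
  a_5 = -1·-10 + -1·1 + 4·5 + -4·-3 = 41
  a_6 = -1·41 + -1·-10 + 4·1 + -4·5 = -47
  a_7 = -1·-47 + -1·41 + 4·-10 + -4·1 = -38
  a_8 = -1·-38 + -1·-47 + 4·41 + -4·-10 = 289
  a_9 = -1·289 + -1·-38 + 4·-47 + -4·41 = -603
  a_10 = -1·-603 + -1·289 + 4·-38 + -4·-47 = 350
  a_11 = -1·350 + -1·-603 + 4·289 + -4·-38 = 1561
  a_12 = -1·1561 + -1·350 + 4·-603 + -4·289 = -5479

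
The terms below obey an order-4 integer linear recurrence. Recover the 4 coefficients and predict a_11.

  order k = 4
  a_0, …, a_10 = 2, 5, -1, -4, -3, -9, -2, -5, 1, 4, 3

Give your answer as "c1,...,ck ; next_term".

  a_4 = 0·-4 + 1·-1 + 0·5 + -1·2 = -3
  a_5 = 0·-3 + 1·-4 + 0·-1 + -1·5 = -9
  a_6 = 0·-9 + 1·-3 + 0·-4 + -1·-1 = -2
  a_7 = 0·-2 + 1·-9 + 0·-3 + -1·-4 = -5
  a_8 = 0·-5 + 1·-2 + 0·-9 + -1·-3 = 1
  a_9 = 0·1 + 1·-5 + 0·-2 + -1·-9 = 4
  a_10 = 0·4 + 1·1 + 0·-5 + -1·-2 = 3
  a_11 = 0·3 + 1·4 + 0·1 + -1·-5 = 9

0,1,0,-1 ; 9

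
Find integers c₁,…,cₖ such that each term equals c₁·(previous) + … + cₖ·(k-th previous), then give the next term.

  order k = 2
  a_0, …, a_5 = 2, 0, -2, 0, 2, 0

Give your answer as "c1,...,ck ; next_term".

0,-1 ; -2

  a_2 = 0·0 + -1·2 = -2
  a_3 = 0·-2 + -1·0 = 0
  a_4 = 0·0 + -1·-2 = 2
  a_5 = 0·2 + -1·0 = 0
  a_6 = 0·0 + -1·2 = -2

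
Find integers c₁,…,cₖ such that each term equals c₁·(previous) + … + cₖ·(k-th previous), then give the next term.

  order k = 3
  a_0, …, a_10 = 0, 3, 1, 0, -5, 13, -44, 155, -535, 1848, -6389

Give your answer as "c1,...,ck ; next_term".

-3,1,-2 ; 22085

  a_3 = -3·1 + 1·3 + -2·0 = 0
  a_4 = -3·0 + 1·1 + -2·3 = -5
  a_5 = -3·-5 + 1·0 + -2·1 = 13
  a_6 = -3·13 + 1·-5 + -2·0 = -44
  a_7 = -3·-44 + 1·13 + -2·-5 = 155
  a_8 = -3·155 + 1·-44 + -2·13 = -535
  a_9 = -3·-535 + 1·155 + -2·-44 = 1848
  a_10 = -3·1848 + 1·-535 + -2·155 = -6389
  a_11 = -3·-6389 + 1·1848 + -2·-535 = 22085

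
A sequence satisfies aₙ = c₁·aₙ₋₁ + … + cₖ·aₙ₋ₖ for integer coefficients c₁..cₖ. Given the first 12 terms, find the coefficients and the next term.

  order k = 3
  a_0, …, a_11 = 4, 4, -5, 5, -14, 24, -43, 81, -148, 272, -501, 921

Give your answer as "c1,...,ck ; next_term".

  a_3 = -1·-5 + 1·4 + -1·4 = 5
  a_4 = -1·5 + 1·-5 + -1·4 = -14
  a_5 = -1·-14 + 1·5 + -1·-5 = 24
  a_6 = -1·24 + 1·-14 + -1·5 = -43
  a_7 = -1·-43 + 1·24 + -1·-14 = 81
  a_8 = -1·81 + 1·-43 + -1·24 = -148
  a_9 = -1·-148 + 1·81 + -1·-43 = 272
  a_10 = -1·272 + 1·-148 + -1·81 = -501
  a_11 = -1·-501 + 1·272 + -1·-148 = 921
  a_12 = -1·921 + 1·-501 + -1·272 = -1694

-1,1,-1 ; -1694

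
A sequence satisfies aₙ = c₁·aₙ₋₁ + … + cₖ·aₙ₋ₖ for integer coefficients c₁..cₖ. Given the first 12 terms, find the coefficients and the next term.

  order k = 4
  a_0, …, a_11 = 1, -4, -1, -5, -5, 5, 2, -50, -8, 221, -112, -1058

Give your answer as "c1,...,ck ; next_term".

  a_4 = 0·-5 + -4·-1 + 3·-4 + 3·1 = -5
  a_5 = 0·-5 + -4·-5 + 3·-1 + 3·-4 = 5
  a_6 = 0·5 + -4·-5 + 3·-5 + 3·-1 = 2
  a_7 = 0·2 + -4·5 + 3·-5 + 3·-5 = -50
  a_8 = 0·-50 + -4·2 + 3·5 + 3·-5 = -8
  a_9 = 0·-8 + -4·-50 + 3·2 + 3·5 = 221
  a_10 = 0·221 + -4·-8 + 3·-50 + 3·2 = -112
  a_11 = 0·-112 + -4·221 + 3·-8 + 3·-50 = -1058
  a_12 = 0·-1058 + -4·-112 + 3·221 + 3·-8 = 1087

0,-4,3,3 ; 1087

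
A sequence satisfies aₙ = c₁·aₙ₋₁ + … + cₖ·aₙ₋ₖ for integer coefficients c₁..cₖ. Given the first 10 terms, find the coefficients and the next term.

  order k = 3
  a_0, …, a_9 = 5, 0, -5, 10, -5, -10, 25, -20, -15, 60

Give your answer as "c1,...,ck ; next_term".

  a_3 = -1·-5 + -1·0 + 1·5 = 10
  a_4 = -1·10 + -1·-5 + 1·0 = -5
  a_5 = -1·-5 + -1·10 + 1·-5 = -10
  a_6 = -1·-10 + -1·-5 + 1·10 = 25
  a_7 = -1·25 + -1·-10 + 1·-5 = -20
  a_8 = -1·-20 + -1·25 + 1·-10 = -15
  a_9 = -1·-15 + -1·-20 + 1·25 = 60
  a_10 = -1·60 + -1·-15 + 1·-20 = -65

-1,-1,1 ; -65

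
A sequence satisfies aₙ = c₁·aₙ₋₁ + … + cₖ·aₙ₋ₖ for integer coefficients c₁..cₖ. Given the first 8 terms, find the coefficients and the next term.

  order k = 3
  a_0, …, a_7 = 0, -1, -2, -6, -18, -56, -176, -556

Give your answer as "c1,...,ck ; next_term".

4,-2,-2 ; -1760

  a_3 = 4·-2 + -2·-1 + -2·0 = -6
  a_4 = 4·-6 + -2·-2 + -2·-1 = -18
  a_5 = 4·-18 + -2·-6 + -2·-2 = -56
  a_6 = 4·-56 + -2·-18 + -2·-6 = -176
  a_7 = 4·-176 + -2·-56 + -2·-18 = -556
  a_8 = 4·-556 + -2·-176 + -2·-56 = -1760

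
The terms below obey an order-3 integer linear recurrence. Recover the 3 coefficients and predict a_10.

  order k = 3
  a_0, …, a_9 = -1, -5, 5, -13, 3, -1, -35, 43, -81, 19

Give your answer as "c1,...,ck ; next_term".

-1,1,3 ; 29

  a_3 = -1·5 + 1·-5 + 3·-1 = -13
  a_4 = -1·-13 + 1·5 + 3·-5 = 3
  a_5 = -1·3 + 1·-13 + 3·5 = -1
  a_6 = -1·-1 + 1·3 + 3·-13 = -35
  a_7 = -1·-35 + 1·-1 + 3·3 = 43
  a_8 = -1·43 + 1·-35 + 3·-1 = -81
  a_9 = -1·-81 + 1·43 + 3·-35 = 19
  a_10 = -1·19 + 1·-81 + 3·43 = 29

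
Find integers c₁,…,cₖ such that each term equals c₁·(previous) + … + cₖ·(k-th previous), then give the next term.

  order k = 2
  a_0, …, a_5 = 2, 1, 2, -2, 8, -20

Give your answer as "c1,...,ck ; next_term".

  a_2 = -2·1 + 2·2 = 2
  a_3 = -2·2 + 2·1 = -2
  a_4 = -2·-2 + 2·2 = 8
  a_5 = -2·8 + 2·-2 = -20
  a_6 = -2·-20 + 2·8 = 56

-2,2 ; 56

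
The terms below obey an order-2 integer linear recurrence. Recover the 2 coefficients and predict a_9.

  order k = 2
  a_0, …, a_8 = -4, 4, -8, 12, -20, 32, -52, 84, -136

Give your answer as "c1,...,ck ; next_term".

-1,1 ; 220

  a_2 = -1·4 + 1·-4 = -8
  a_3 = -1·-8 + 1·4 = 12
  a_4 = -1·12 + 1·-8 = -20
  a_5 = -1·-20 + 1·12 = 32
  a_6 = -1·32 + 1·-20 = -52
  a_7 = -1·-52 + 1·32 = 84
  a_8 = -1·84 + 1·-52 = -136
  a_9 = -1·-136 + 1·84 = 220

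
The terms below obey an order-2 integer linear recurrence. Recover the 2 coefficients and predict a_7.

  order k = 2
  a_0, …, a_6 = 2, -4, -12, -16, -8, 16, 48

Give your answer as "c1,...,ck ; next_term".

  a_2 = 2·-4 + -2·2 = -12
  a_3 = 2·-12 + -2·-4 = -16
  a_4 = 2·-16 + -2·-12 = -8
  a_5 = 2·-8 + -2·-16 = 16
  a_6 = 2·16 + -2·-8 = 48
  a_7 = 2·48 + -2·16 = 64

2,-2 ; 64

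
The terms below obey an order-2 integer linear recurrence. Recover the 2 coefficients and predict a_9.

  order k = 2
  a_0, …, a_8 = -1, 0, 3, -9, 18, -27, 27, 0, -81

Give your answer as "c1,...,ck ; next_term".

  a_2 = -3·0 + -3·-1 = 3
  a_3 = -3·3 + -3·0 = -9
  a_4 = -3·-9 + -3·3 = 18
  a_5 = -3·18 + -3·-9 = -27
  a_6 = -3·-27 + -3·18 = 27
  a_7 = -3·27 + -3·-27 = 0
  a_8 = -3·0 + -3·27 = -81
  a_9 = -3·-81 + -3·0 = 243

-3,-3 ; 243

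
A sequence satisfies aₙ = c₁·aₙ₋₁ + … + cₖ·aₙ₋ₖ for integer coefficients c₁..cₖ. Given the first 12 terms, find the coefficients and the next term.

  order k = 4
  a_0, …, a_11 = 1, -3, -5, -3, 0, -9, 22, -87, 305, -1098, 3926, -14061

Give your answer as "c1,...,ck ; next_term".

  a_4 = -3·-3 + 2·-5 + 0·-3 + 1·1 = 0
  a_5 = -3·0 + 2·-3 + 0·-5 + 1·-3 = -9
  a_6 = -3·-9 + 2·0 + 0·-3 + 1·-5 = 22
  a_7 = -3·22 + 2·-9 + 0·0 + 1·-3 = -87
  a_8 = -3·-87 + 2·22 + 0·-9 + 1·0 = 305
  a_9 = -3·305 + 2·-87 + 0·22 + 1·-9 = -1098
  a_10 = -3·-1098 + 2·305 + 0·-87 + 1·22 = 3926
  a_11 = -3·3926 + 2·-1098 + 0·305 + 1·-87 = -14061
  a_12 = -3·-14061 + 2·3926 + 0·-1098 + 1·305 = 50340

-3,2,0,1 ; 50340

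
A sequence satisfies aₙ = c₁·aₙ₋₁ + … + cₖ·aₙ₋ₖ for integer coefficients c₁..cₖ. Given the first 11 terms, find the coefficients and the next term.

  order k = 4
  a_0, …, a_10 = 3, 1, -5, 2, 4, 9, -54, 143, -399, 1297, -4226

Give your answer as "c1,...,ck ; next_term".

  a_4 = -3·2 + -1·-5 + -4·1 + 3·3 = 4
  a_5 = -3·4 + -1·2 + -4·-5 + 3·1 = 9
  a_6 = -3·9 + -1·4 + -4·2 + 3·-5 = -54
  a_7 = -3·-54 + -1·9 + -4·4 + 3·2 = 143
  a_8 = -3·143 + -1·-54 + -4·9 + 3·4 = -399
  a_9 = -3·-399 + -1·143 + -4·-54 + 3·9 = 1297
  a_10 = -3·1297 + -1·-399 + -4·143 + 3·-54 = -4226
  a_11 = -3·-4226 + -1·1297 + -4·-399 + 3·143 = 13406

-3,-1,-4,3 ; 13406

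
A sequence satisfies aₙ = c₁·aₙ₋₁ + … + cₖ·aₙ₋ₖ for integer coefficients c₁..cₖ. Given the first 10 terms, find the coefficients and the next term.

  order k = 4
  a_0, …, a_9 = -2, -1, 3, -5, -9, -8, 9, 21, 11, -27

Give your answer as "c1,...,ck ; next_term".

1,-1,-1,1 ; -50

  a_4 = 1·-5 + -1·3 + -1·-1 + 1·-2 = -9
  a_5 = 1·-9 + -1·-5 + -1·3 + 1·-1 = -8
  a_6 = 1·-8 + -1·-9 + -1·-5 + 1·3 = 9
  a_7 = 1·9 + -1·-8 + -1·-9 + 1·-5 = 21
  a_8 = 1·21 + -1·9 + -1·-8 + 1·-9 = 11
  a_9 = 1·11 + -1·21 + -1·9 + 1·-8 = -27
  a_10 = 1·-27 + -1·11 + -1·21 + 1·9 = -50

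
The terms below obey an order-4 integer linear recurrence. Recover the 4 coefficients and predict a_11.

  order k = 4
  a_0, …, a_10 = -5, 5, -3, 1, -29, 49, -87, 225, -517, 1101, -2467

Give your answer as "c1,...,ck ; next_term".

-1,1,-3,2 ; 5569

  a_4 = -1·1 + 1·-3 + -3·5 + 2·-5 = -29
  a_5 = -1·-29 + 1·1 + -3·-3 + 2·5 = 49
  a_6 = -1·49 + 1·-29 + -3·1 + 2·-3 = -87
  a_7 = -1·-87 + 1·49 + -3·-29 + 2·1 = 225
  a_8 = -1·225 + 1·-87 + -3·49 + 2·-29 = -517
  a_9 = -1·-517 + 1·225 + -3·-87 + 2·49 = 1101
  a_10 = -1·1101 + 1·-517 + -3·225 + 2·-87 = -2467
  a_11 = -1·-2467 + 1·1101 + -3·-517 + 2·225 = 5569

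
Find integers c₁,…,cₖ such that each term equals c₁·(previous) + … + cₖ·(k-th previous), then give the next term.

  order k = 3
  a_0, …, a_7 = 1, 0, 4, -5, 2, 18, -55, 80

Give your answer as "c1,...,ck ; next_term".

-2,-2,3 ; 4

  a_3 = -2·4 + -2·0 + 3·1 = -5
  a_4 = -2·-5 + -2·4 + 3·0 = 2
  a_5 = -2·2 + -2·-5 + 3·4 = 18
  a_6 = -2·18 + -2·2 + 3·-5 = -55
  a_7 = -2·-55 + -2·18 + 3·2 = 80
  a_8 = -2·80 + -2·-55 + 3·18 = 4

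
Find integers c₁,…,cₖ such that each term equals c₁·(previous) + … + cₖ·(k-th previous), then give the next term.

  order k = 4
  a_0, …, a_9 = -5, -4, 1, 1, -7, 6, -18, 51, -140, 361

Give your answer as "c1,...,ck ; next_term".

  a_4 = -2·1 + 1·1 + -1·-4 + 2·-5 = -7
  a_5 = -2·-7 + 1·1 + -1·1 + 2·-4 = 6
  a_6 = -2·6 + 1·-7 + -1·1 + 2·1 = -18
  a_7 = -2·-18 + 1·6 + -1·-7 + 2·1 = 51
  a_8 = -2·51 + 1·-18 + -1·6 + 2·-7 = -140
  a_9 = -2·-140 + 1·51 + -1·-18 + 2·6 = 361
  a_10 = -2·361 + 1·-140 + -1·51 + 2·-18 = -949

-2,1,-1,2 ; -949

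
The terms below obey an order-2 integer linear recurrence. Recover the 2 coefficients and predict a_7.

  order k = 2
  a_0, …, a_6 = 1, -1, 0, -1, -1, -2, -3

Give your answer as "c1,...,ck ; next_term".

1,1 ; -5

  a_2 = 1·-1 + 1·1 = 0
  a_3 = 1·0 + 1·-1 = -1
  a_4 = 1·-1 + 1·0 = -1
  a_5 = 1·-1 + 1·-1 = -2
  a_6 = 1·-2 + 1·-1 = -3
  a_7 = 1·-3 + 1·-2 = -5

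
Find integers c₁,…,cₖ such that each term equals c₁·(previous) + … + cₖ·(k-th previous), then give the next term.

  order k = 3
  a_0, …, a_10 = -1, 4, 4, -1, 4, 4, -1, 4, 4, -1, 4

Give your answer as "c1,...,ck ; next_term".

  a_3 = 0·4 + 0·4 + 1·-1 = -1
  a_4 = 0·-1 + 0·4 + 1·4 = 4
  a_5 = 0·4 + 0·-1 + 1·4 = 4
  a_6 = 0·4 + 0·4 + 1·-1 = -1
  a_7 = 0·-1 + 0·4 + 1·4 = 4
  a_8 = 0·4 + 0·-1 + 1·4 = 4
  a_9 = 0·4 + 0·4 + 1·-1 = -1
  a_10 = 0·-1 + 0·4 + 1·4 = 4
  a_11 = 0·4 + 0·-1 + 1·4 = 4

0,0,1 ; 4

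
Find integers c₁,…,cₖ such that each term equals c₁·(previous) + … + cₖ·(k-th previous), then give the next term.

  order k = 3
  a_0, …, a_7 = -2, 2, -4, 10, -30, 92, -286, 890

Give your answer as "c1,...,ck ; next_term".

  a_3 = -3·-4 + 1·2 + 2·-2 = 10
  a_4 = -3·10 + 1·-4 + 2·2 = -30
  a_5 = -3·-30 + 1·10 + 2·-4 = 92
  a_6 = -3·92 + 1·-30 + 2·10 = -286
  a_7 = -3·-286 + 1·92 + 2·-30 = 890
  a_8 = -3·890 + 1·-286 + 2·92 = -2772

-3,1,2 ; -2772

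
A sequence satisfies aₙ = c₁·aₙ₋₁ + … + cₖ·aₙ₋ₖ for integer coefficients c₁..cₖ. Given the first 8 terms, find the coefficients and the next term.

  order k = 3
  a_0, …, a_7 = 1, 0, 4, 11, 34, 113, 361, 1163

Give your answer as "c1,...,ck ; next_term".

  a_3 = 2·4 + 3·0 + 3·1 = 11
  a_4 = 2·11 + 3·4 + 3·0 = 34
  a_5 = 2·34 + 3·11 + 3·4 = 113
  a_6 = 2·113 + 3·34 + 3·11 = 361
  a_7 = 2·361 + 3·113 + 3·34 = 1163
  a_8 = 2·1163 + 3·361 + 3·113 = 3748

2,3,3 ; 3748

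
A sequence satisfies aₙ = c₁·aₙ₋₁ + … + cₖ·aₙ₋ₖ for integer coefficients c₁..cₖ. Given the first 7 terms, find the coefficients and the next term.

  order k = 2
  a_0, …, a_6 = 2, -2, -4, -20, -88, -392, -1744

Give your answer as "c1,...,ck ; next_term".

  a_2 = 4·-2 + 2·2 = -4
  a_3 = 4·-4 + 2·-2 = -20
  a_4 = 4·-20 + 2·-4 = -88
  a_5 = 4·-88 + 2·-20 = -392
  a_6 = 4·-392 + 2·-88 = -1744
  a_7 = 4·-1744 + 2·-392 = -7760

4,2 ; -7760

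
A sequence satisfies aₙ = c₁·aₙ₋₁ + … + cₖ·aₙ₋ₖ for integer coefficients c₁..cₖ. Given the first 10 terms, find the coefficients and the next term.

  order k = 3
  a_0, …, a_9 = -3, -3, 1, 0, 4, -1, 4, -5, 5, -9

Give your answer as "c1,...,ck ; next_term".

0,1,-1 ; 10

  a_3 = 0·1 + 1·-3 + -1·-3 = 0
  a_4 = 0·0 + 1·1 + -1·-3 = 4
  a_5 = 0·4 + 1·0 + -1·1 = -1
  a_6 = 0·-1 + 1·4 + -1·0 = 4
  a_7 = 0·4 + 1·-1 + -1·4 = -5
  a_8 = 0·-5 + 1·4 + -1·-1 = 5
  a_9 = 0·5 + 1·-5 + -1·4 = -9
  a_10 = 0·-9 + 1·5 + -1·-5 = 10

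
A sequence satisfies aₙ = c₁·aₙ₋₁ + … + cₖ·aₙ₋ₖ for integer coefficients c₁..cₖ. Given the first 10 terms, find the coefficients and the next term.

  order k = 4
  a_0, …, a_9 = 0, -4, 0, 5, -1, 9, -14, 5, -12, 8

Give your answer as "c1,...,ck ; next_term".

-1,0,-1,-2 ; 15

  a_4 = -1·5 + 0·0 + -1·-4 + -2·0 = -1
  a_5 = -1·-1 + 0·5 + -1·0 + -2·-4 = 9
  a_6 = -1·9 + 0·-1 + -1·5 + -2·0 = -14
  a_7 = -1·-14 + 0·9 + -1·-1 + -2·5 = 5
  a_8 = -1·5 + 0·-14 + -1·9 + -2·-1 = -12
  a_9 = -1·-12 + 0·5 + -1·-14 + -2·9 = 8
  a_10 = -1·8 + 0·-12 + -1·5 + -2·-14 = 15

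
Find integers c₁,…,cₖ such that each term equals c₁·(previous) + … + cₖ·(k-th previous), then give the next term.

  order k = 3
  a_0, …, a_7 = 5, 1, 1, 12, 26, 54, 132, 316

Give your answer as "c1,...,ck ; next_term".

2,0,2 ; 740

  a_3 = 2·1 + 0·1 + 2·5 = 12
  a_4 = 2·12 + 0·1 + 2·1 = 26
  a_5 = 2·26 + 0·12 + 2·1 = 54
  a_6 = 2·54 + 0·26 + 2·12 = 132
  a_7 = 2·132 + 0·54 + 2·26 = 316
  a_8 = 2·316 + 0·132 + 2·54 = 740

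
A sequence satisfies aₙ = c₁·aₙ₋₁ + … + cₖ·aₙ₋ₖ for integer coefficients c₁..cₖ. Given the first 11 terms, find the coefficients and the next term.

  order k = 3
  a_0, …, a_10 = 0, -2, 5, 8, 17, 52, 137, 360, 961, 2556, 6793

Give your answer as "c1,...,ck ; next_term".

2,1,2 ; 18064

  a_3 = 2·5 + 1·-2 + 2·0 = 8
  a_4 = 2·8 + 1·5 + 2·-2 = 17
  a_5 = 2·17 + 1·8 + 2·5 = 52
  a_6 = 2·52 + 1·17 + 2·8 = 137
  a_7 = 2·137 + 1·52 + 2·17 = 360
  a_8 = 2·360 + 1·137 + 2·52 = 961
  a_9 = 2·961 + 1·360 + 2·137 = 2556
  a_10 = 2·2556 + 1·961 + 2·360 = 6793
  a_11 = 2·6793 + 1·2556 + 2·961 = 18064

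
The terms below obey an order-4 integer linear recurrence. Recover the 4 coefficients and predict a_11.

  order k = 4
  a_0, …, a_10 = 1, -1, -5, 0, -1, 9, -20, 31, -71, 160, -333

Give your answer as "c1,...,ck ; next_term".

  a_4 = -1·0 + 1·-5 + -2·-1 + 2·1 = -1
  a_5 = -1·-1 + 1·0 + -2·-5 + 2·-1 = 9
  a_6 = -1·9 + 1·-1 + -2·0 + 2·-5 = -20
  a_7 = -1·-20 + 1·9 + -2·-1 + 2·0 = 31
  a_8 = -1·31 + 1·-20 + -2·9 + 2·-1 = -71
  a_9 = -1·-71 + 1·31 + -2·-20 + 2·9 = 160
  a_10 = -1·160 + 1·-71 + -2·31 + 2·-20 = -333
  a_11 = -1·-333 + 1·160 + -2·-71 + 2·31 = 697

-1,1,-2,2 ; 697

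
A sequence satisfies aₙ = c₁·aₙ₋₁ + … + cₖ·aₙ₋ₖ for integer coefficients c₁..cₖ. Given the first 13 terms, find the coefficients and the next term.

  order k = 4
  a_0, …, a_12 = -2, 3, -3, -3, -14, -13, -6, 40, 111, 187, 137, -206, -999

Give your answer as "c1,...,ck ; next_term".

  a_4 = 2·-3 + -1·-3 + -3·3 + 1·-2 = -14
  a_5 = 2·-14 + -1·-3 + -3·-3 + 1·3 = -13
  a_6 = 2·-13 + -1·-14 + -3·-3 + 1·-3 = -6
  a_7 = 2·-6 + -1·-13 + -3·-14 + 1·-3 = 40
  a_8 = 2·40 + -1·-6 + -3·-13 + 1·-14 = 111
  a_9 = 2·111 + -1·40 + -3·-6 + 1·-13 = 187
  a_10 = 2·187 + -1·111 + -3·40 + 1·-6 = 137
  a_11 = 2·137 + -1·187 + -3·111 + 1·40 = -206
  a_12 = 2·-206 + -1·137 + -3·187 + 1·111 = -999
  a_13 = 2·-999 + -1·-206 + -3·137 + 1·187 = -2016

2,-1,-3,1 ; -2016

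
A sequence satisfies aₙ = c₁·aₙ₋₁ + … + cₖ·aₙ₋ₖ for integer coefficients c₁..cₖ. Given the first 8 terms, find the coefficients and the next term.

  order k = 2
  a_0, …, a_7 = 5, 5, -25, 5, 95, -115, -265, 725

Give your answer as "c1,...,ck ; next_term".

-1,-4 ; 335

  a_2 = -1·5 + -4·5 = -25
  a_3 = -1·-25 + -4·5 = 5
  a_4 = -1·5 + -4·-25 = 95
  a_5 = -1·95 + -4·5 = -115
  a_6 = -1·-115 + -4·95 = -265
  a_7 = -1·-265 + -4·-115 = 725
  a_8 = -1·725 + -4·-265 = 335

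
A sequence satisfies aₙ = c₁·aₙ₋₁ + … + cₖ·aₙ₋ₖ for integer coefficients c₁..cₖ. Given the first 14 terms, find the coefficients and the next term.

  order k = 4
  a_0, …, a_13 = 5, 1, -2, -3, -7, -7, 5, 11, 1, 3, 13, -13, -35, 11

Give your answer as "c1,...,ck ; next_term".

  a_4 = 1·-3 + -2·-2 + 2·1 + -2·5 = -7
  a_5 = 1·-7 + -2·-3 + 2·-2 + -2·1 = -7
  a_6 = 1·-7 + -2·-7 + 2·-3 + -2·-2 = 5
  a_7 = 1·5 + -2·-7 + 2·-7 + -2·-3 = 11
  a_8 = 1·11 + -2·5 + 2·-7 + -2·-7 = 1
  a_9 = 1·1 + -2·11 + 2·5 + -2·-7 = 3
  a_10 = 1·3 + -2·1 + 2·11 + -2·5 = 13
  a_11 = 1·13 + -2·3 + 2·1 + -2·11 = -13
  a_12 = 1·-13 + -2·13 + 2·3 + -2·1 = -35
  a_13 = 1·-35 + -2·-13 + 2·13 + -2·3 = 11
  a_14 = 1·11 + -2·-35 + 2·-13 + -2·13 = 29

1,-2,2,-2 ; 29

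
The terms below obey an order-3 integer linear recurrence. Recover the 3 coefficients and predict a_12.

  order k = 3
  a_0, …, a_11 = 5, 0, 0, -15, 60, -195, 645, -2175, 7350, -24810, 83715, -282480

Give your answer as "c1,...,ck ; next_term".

-4,-3,-3 ; 953205

  a_3 = -4·0 + -3·0 + -3·5 = -15
  a_4 = -4·-15 + -3·0 + -3·0 = 60
  a_5 = -4·60 + -3·-15 + -3·0 = -195
  a_6 = -4·-195 + -3·60 + -3·-15 = 645
  a_7 = -4·645 + -3·-195 + -3·60 = -2175
  a_8 = -4·-2175 + -3·645 + -3·-195 = 7350
  a_9 = -4·7350 + -3·-2175 + -3·645 = -24810
  a_10 = -4·-24810 + -3·7350 + -3·-2175 = 83715
  a_11 = -4·83715 + -3·-24810 + -3·7350 = -282480
  a_12 = -4·-282480 + -3·83715 + -3·-24810 = 953205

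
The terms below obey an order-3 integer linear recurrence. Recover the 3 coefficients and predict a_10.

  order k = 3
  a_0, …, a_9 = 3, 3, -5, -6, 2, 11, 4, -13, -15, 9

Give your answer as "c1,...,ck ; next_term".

  a_3 = 0·-5 + -1·3 + -1·3 = -6
  a_4 = 0·-6 + -1·-5 + -1·3 = 2
  a_5 = 0·2 + -1·-6 + -1·-5 = 11
  a_6 = 0·11 + -1·2 + -1·-6 = 4
  a_7 = 0·4 + -1·11 + -1·2 = -13
  a_8 = 0·-13 + -1·4 + -1·11 = -15
  a_9 = 0·-15 + -1·-13 + -1·4 = 9
  a_10 = 0·9 + -1·-15 + -1·-13 = 28

0,-1,-1 ; 28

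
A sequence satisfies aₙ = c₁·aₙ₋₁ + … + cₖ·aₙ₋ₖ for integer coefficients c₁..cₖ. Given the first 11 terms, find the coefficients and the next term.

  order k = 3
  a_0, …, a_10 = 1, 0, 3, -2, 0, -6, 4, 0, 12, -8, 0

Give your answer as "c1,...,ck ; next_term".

0,0,-2 ; -24

  a_3 = 0·3 + 0·0 + -2·1 = -2
  a_4 = 0·-2 + 0·3 + -2·0 = 0
  a_5 = 0·0 + 0·-2 + -2·3 = -6
  a_6 = 0·-6 + 0·0 + -2·-2 = 4
  a_7 = 0·4 + 0·-6 + -2·0 = 0
  a_8 = 0·0 + 0·4 + -2·-6 = 12
  a_9 = 0·12 + 0·0 + -2·4 = -8
  a_10 = 0·-8 + 0·12 + -2·0 = 0
  a_11 = 0·0 + 0·-8 + -2·12 = -24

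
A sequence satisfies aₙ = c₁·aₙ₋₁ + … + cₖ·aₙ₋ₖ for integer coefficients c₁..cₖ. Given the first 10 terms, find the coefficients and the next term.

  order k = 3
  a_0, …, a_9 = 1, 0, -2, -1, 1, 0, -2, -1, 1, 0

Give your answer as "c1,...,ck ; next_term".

1,-1,1 ; -2

  a_3 = 1·-2 + -1·0 + 1·1 = -1
  a_4 = 1·-1 + -1·-2 + 1·0 = 1
  a_5 = 1·1 + -1·-1 + 1·-2 = 0
  a_6 = 1·0 + -1·1 + 1·-1 = -2
  a_7 = 1·-2 + -1·0 + 1·1 = -1
  a_8 = 1·-1 + -1·-2 + 1·0 = 1
  a_9 = 1·1 + -1·-1 + 1·-2 = 0
  a_10 = 1·0 + -1·1 + 1·-1 = -2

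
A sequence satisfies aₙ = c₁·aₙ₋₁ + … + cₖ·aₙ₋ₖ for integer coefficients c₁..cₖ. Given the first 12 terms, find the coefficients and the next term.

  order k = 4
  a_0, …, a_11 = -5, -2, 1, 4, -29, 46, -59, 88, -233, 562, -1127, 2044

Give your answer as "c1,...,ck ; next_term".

  a_4 = -2·4 + -1·1 + 0·-2 + 4·-5 = -29
  a_5 = -2·-29 + -1·4 + 0·1 + 4·-2 = 46
  a_6 = -2·46 + -1·-29 + 0·4 + 4·1 = -59
  a_7 = -2·-59 + -1·46 + 0·-29 + 4·4 = 88
  a_8 = -2·88 + -1·-59 + 0·46 + 4·-29 = -233
  a_9 = -2·-233 + -1·88 + 0·-59 + 4·46 = 562
  a_10 = -2·562 + -1·-233 + 0·88 + 4·-59 = -1127
  a_11 = -2·-1127 + -1·562 + 0·-233 + 4·88 = 2044
  a_12 = -2·2044 + -1·-1127 + 0·562 + 4·-233 = -3893

-2,-1,0,4 ; -3893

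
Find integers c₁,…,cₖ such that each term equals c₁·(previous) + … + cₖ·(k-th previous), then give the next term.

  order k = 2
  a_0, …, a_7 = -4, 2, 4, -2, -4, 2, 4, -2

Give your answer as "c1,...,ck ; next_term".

0,-1 ; -4

  a_2 = 0·2 + -1·-4 = 4
  a_3 = 0·4 + -1·2 = -2
  a_4 = 0·-2 + -1·4 = -4
  a_5 = 0·-4 + -1·-2 = 2
  a_6 = 0·2 + -1·-4 = 4
  a_7 = 0·4 + -1·2 = -2
  a_8 = 0·-2 + -1·4 = -4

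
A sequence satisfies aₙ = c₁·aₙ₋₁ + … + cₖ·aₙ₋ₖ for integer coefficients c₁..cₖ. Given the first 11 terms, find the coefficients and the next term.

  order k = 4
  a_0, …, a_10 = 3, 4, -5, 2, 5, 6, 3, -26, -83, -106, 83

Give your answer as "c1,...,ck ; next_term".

  a_4 = 2·2 + -3·-5 + -2·4 + -2·3 = 5
  a_5 = 2·5 + -3·2 + -2·-5 + -2·4 = 6
  a_6 = 2·6 + -3·5 + -2·2 + -2·-5 = 3
  a_7 = 2·3 + -3·6 + -2·5 + -2·2 = -26
  a_8 = 2·-26 + -3·3 + -2·6 + -2·5 = -83
  a_9 = 2·-83 + -3·-26 + -2·3 + -2·6 = -106
  a_10 = 2·-106 + -3·-83 + -2·-26 + -2·3 = 83
  a_11 = 2·83 + -3·-106 + -2·-83 + -2·-26 = 702

2,-3,-2,-2 ; 702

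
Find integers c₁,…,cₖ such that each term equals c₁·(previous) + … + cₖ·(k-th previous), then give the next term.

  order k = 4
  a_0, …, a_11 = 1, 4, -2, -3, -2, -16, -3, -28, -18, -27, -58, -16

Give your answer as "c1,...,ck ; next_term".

  a_4 = 0·-3 + 2·-2 + 1·4 + -2·1 = -2
  a_5 = 0·-2 + 2·-3 + 1·-2 + -2·4 = -16
  a_6 = 0·-16 + 2·-2 + 1·-3 + -2·-2 = -3
  a_7 = 0·-3 + 2·-16 + 1·-2 + -2·-3 = -28
  a_8 = 0·-28 + 2·-3 + 1·-16 + -2·-2 = -18
  a_9 = 0·-18 + 2·-28 + 1·-3 + -2·-16 = -27
  a_10 = 0·-27 + 2·-18 + 1·-28 + -2·-3 = -58
  a_11 = 0·-58 + 2·-27 + 1·-18 + -2·-28 = -16
  a_12 = 0·-16 + 2·-58 + 1·-27 + -2·-18 = -107

0,2,1,-2 ; -107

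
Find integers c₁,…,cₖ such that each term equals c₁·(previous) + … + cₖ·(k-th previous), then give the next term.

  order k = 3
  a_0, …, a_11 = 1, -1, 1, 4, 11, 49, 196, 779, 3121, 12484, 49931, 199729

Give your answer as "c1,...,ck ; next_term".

  a_3 = 3·1 + 3·-1 + 4·1 = 4
  a_4 = 3·4 + 3·1 + 4·-1 = 11
  a_5 = 3·11 + 3·4 + 4·1 = 49
  a_6 = 3·49 + 3·11 + 4·4 = 196
  a_7 = 3·196 + 3·49 + 4·11 = 779
  a_8 = 3·779 + 3·196 + 4·49 = 3121
  a_9 = 3·3121 + 3·779 + 4·196 = 12484
  a_10 = 3·12484 + 3·3121 + 4·779 = 49931
  a_11 = 3·49931 + 3·12484 + 4·3121 = 199729
  a_12 = 3·199729 + 3·49931 + 4·12484 = 798916

3,3,4 ; 798916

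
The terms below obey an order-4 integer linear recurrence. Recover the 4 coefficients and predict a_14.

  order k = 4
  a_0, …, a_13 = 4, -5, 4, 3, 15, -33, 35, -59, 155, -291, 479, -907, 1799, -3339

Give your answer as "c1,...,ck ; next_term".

-1,0,-2,2 ; 6111

  a_4 = -1·3 + 0·4 + -2·-5 + 2·4 = 15
  a_5 = -1·15 + 0·3 + -2·4 + 2·-5 = -33
  a_6 = -1·-33 + 0·15 + -2·3 + 2·4 = 35
  a_7 = -1·35 + 0·-33 + -2·15 + 2·3 = -59
  a_8 = -1·-59 + 0·35 + -2·-33 + 2·15 = 155
  a_9 = -1·155 + 0·-59 + -2·35 + 2·-33 = -291
  a_10 = -1·-291 + 0·155 + -2·-59 + 2·35 = 479
  a_11 = -1·479 + 0·-291 + -2·155 + 2·-59 = -907
  a_12 = -1·-907 + 0·479 + -2·-291 + 2·155 = 1799
  a_13 = -1·1799 + 0·-907 + -2·479 + 2·-291 = -3339
  a_14 = -1·-3339 + 0·1799 + -2·-907 + 2·479 = 6111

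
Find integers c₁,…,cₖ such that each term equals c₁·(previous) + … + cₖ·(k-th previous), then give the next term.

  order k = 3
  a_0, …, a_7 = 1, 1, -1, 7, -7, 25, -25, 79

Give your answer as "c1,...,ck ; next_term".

  a_3 = -1·-1 + 3·1 + 3·1 = 7
  a_4 = -1·7 + 3·-1 + 3·1 = -7
  a_5 = -1·-7 + 3·7 + 3·-1 = 25
  a_6 = -1·25 + 3·-7 + 3·7 = -25
  a_7 = -1·-25 + 3·25 + 3·-7 = 79
  a_8 = -1·79 + 3·-25 + 3·25 = -79

-1,3,3 ; -79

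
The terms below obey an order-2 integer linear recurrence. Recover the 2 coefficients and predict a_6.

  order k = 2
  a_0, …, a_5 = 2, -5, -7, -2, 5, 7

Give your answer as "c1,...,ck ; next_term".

  a_2 = 1·-5 + -1·2 = -7
  a_3 = 1·-7 + -1·-5 = -2
  a_4 = 1·-2 + -1·-7 = 5
  a_5 = 1·5 + -1·-2 = 7
  a_6 = 1·7 + -1·5 = 2

1,-1 ; 2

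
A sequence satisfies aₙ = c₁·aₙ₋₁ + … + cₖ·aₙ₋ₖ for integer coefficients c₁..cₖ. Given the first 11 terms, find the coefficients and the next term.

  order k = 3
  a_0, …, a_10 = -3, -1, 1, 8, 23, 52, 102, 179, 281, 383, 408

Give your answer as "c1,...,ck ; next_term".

3,-2,-1 ; 177

  a_3 = 3·1 + -2·-1 + -1·-3 = 8
  a_4 = 3·8 + -2·1 + -1·-1 = 23
  a_5 = 3·23 + -2·8 + -1·1 = 52
  a_6 = 3·52 + -2·23 + -1·8 = 102
  a_7 = 3·102 + -2·52 + -1·23 = 179
  a_8 = 3·179 + -2·102 + -1·52 = 281
  a_9 = 3·281 + -2·179 + -1·102 = 383
  a_10 = 3·383 + -2·281 + -1·179 = 408
  a_11 = 3·408 + -2·383 + -1·281 = 177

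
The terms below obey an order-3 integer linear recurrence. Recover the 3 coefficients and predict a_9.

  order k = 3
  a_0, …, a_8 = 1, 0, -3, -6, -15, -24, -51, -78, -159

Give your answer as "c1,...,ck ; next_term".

  a_3 = 1·-3 + 3·0 + -3·1 = -6
  a_4 = 1·-6 + 3·-3 + -3·0 = -15
  a_5 = 1·-15 + 3·-6 + -3·-3 = -24
  a_6 = 1·-24 + 3·-15 + -3·-6 = -51
  a_7 = 1·-51 + 3·-24 + -3·-15 = -78
  a_8 = 1·-78 + 3·-51 + -3·-24 = -159
  a_9 = 1·-159 + 3·-78 + -3·-51 = -240

1,3,-3 ; -240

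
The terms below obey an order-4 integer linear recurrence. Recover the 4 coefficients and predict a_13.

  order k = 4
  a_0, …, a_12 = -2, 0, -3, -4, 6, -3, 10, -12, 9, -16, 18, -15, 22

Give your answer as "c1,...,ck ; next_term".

  a_4 = -1·-4 + 0·-3 + -1·0 + -1·-2 = 6
  a_5 = -1·6 + 0·-4 + -1·-3 + -1·0 = -3
  a_6 = -1·-3 + 0·6 + -1·-4 + -1·-3 = 10
  a_7 = -1·10 + 0·-3 + -1·6 + -1·-4 = -12
  a_8 = -1·-12 + 0·10 + -1·-3 + -1·6 = 9
  a_9 = -1·9 + 0·-12 + -1·10 + -1·-3 = -16
  a_10 = -1·-16 + 0·9 + -1·-12 + -1·10 = 18
  a_11 = -1·18 + 0·-16 + -1·9 + -1·-12 = -15
  a_12 = -1·-15 + 0·18 + -1·-16 + -1·9 = 22
  a_13 = -1·22 + 0·-15 + -1·18 + -1·-16 = -24

-1,0,-1,-1 ; -24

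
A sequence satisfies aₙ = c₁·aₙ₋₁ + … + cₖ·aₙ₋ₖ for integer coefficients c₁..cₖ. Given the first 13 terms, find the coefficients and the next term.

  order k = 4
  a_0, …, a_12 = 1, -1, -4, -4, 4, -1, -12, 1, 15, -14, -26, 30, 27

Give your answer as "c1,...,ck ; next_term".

  a_4 = 0·-4 + -1·-4 + 1·-1 + 1·1 = 4
  a_5 = 0·4 + -1·-4 + 1·-4 + 1·-1 = -1
  a_6 = 0·-1 + -1·4 + 1·-4 + 1·-4 = -12
  a_7 = 0·-12 + -1·-1 + 1·4 + 1·-4 = 1
  a_8 = 0·1 + -1·-12 + 1·-1 + 1·4 = 15
  a_9 = 0·15 + -1·1 + 1·-12 + 1·-1 = -14
  a_10 = 0·-14 + -1·15 + 1·1 + 1·-12 = -26
  a_11 = 0·-26 + -1·-14 + 1·15 + 1·1 = 30
  a_12 = 0·30 + -1·-26 + 1·-14 + 1·15 = 27
  a_13 = 0·27 + -1·30 + 1·-26 + 1·-14 = -70

0,-1,1,1 ; -70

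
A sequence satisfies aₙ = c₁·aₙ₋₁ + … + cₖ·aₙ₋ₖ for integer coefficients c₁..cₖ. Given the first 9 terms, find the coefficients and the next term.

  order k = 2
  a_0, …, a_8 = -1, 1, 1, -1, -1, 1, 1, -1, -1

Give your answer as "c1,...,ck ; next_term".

0,-1 ; 1

  a_2 = 0·1 + -1·-1 = 1
  a_3 = 0·1 + -1·1 = -1
  a_4 = 0·-1 + -1·1 = -1
  a_5 = 0·-1 + -1·-1 = 1
  a_6 = 0·1 + -1·-1 = 1
  a_7 = 0·1 + -1·1 = -1
  a_8 = 0·-1 + -1·1 = -1
  a_9 = 0·-1 + -1·-1 = 1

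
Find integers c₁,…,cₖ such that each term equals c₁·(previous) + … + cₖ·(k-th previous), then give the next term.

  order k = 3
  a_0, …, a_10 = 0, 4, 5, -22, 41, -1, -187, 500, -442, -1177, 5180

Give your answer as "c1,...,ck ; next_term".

-2,-3,3 ; -8155

  a_3 = -2·5 + -3·4 + 3·0 = -22
  a_4 = -2·-22 + -3·5 + 3·4 = 41
  a_5 = -2·41 + -3·-22 + 3·5 = -1
  a_6 = -2·-1 + -3·41 + 3·-22 = -187
  a_7 = -2·-187 + -3·-1 + 3·41 = 500
  a_8 = -2·500 + -3·-187 + 3·-1 = -442
  a_9 = -2·-442 + -3·500 + 3·-187 = -1177
  a_10 = -2·-1177 + -3·-442 + 3·500 = 5180
  a_11 = -2·5180 + -3·-1177 + 3·-442 = -8155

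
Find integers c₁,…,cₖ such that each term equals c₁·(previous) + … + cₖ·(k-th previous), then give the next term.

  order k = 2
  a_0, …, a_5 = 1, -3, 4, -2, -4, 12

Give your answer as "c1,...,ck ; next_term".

  a_2 = -2·-3 + -2·1 = 4
  a_3 = -2·4 + -2·-3 = -2
  a_4 = -2·-2 + -2·4 = -4
  a_5 = -2·-4 + -2·-2 = 12
  a_6 = -2·12 + -2·-4 = -16

-2,-2 ; -16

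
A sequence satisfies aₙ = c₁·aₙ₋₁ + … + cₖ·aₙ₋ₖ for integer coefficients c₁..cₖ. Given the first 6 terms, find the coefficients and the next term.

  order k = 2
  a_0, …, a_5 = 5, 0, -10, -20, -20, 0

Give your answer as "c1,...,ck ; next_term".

2,-2 ; 40

  a_2 = 2·0 + -2·5 = -10
  a_3 = 2·-10 + -2·0 = -20
  a_4 = 2·-20 + -2·-10 = -20
  a_5 = 2·-20 + -2·-20 = 0
  a_6 = 2·0 + -2·-20 = 40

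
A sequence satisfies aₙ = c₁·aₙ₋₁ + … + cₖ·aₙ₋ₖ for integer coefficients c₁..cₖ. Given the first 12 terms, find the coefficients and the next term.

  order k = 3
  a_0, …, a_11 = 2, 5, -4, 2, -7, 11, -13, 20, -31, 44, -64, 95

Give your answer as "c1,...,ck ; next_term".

-1,0,-1 ; -139

  a_3 = -1·-4 + 0·5 + -1·2 = 2
  a_4 = -1·2 + 0·-4 + -1·5 = -7
  a_5 = -1·-7 + 0·2 + -1·-4 = 11
  a_6 = -1·11 + 0·-7 + -1·2 = -13
  a_7 = -1·-13 + 0·11 + -1·-7 = 20
  a_8 = -1·20 + 0·-13 + -1·11 = -31
  a_9 = -1·-31 + 0·20 + -1·-13 = 44
  a_10 = -1·44 + 0·-31 + -1·20 = -64
  a_11 = -1·-64 + 0·44 + -1·-31 = 95
  a_12 = -1·95 + 0·-64 + -1·44 = -139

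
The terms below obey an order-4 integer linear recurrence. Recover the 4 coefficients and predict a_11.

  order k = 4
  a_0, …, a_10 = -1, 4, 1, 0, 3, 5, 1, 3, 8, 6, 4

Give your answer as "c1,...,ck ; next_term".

  a_4 = 0·0 + 0·1 + 1·4 + 1·-1 = 3
  a_5 = 0·3 + 0·0 + 1·1 + 1·4 = 5
  a_6 = 0·5 + 0·3 + 1·0 + 1·1 = 1
  a_7 = 0·1 + 0·5 + 1·3 + 1·0 = 3
  a_8 = 0·3 + 0·1 + 1·5 + 1·3 = 8
  a_9 = 0·8 + 0·3 + 1·1 + 1·5 = 6
  a_10 = 0·6 + 0·8 + 1·3 + 1·1 = 4
  a_11 = 0·4 + 0·6 + 1·8 + 1·3 = 11

0,0,1,1 ; 11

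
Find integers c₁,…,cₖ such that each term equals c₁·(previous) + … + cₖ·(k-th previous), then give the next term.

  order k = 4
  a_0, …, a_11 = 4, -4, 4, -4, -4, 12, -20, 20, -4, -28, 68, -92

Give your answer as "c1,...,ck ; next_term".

-1,0,1,-1 ; 68

  a_4 = -1·-4 + 0·4 + 1·-4 + -1·4 = -4
  a_5 = -1·-4 + 0·-4 + 1·4 + -1·-4 = 12
  a_6 = -1·12 + 0·-4 + 1·-4 + -1·4 = -20
  a_7 = -1·-20 + 0·12 + 1·-4 + -1·-4 = 20
  a_8 = -1·20 + 0·-20 + 1·12 + -1·-4 = -4
  a_9 = -1·-4 + 0·20 + 1·-20 + -1·12 = -28
  a_10 = -1·-28 + 0·-4 + 1·20 + -1·-20 = 68
  a_11 = -1·68 + 0·-28 + 1·-4 + -1·20 = -92
  a_12 = -1·-92 + 0·68 + 1·-28 + -1·-4 = 68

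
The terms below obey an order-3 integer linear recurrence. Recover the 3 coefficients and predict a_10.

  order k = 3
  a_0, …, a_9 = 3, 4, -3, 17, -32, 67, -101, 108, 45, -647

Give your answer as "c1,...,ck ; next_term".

-3,-1,4 ; 2328

  a_3 = -3·-3 + -1·4 + 4·3 = 17
  a_4 = -3·17 + -1·-3 + 4·4 = -32
  a_5 = -3·-32 + -1·17 + 4·-3 = 67
  a_6 = -3·67 + -1·-32 + 4·17 = -101
  a_7 = -3·-101 + -1·67 + 4·-32 = 108
  a_8 = -3·108 + -1·-101 + 4·67 = 45
  a_9 = -3·45 + -1·108 + 4·-101 = -647
  a_10 = -3·-647 + -1·45 + 4·108 = 2328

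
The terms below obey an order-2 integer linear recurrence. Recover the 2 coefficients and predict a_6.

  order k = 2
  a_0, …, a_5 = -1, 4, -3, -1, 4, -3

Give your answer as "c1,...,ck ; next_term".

-1,-1 ; -1

  a_2 = -1·4 + -1·-1 = -3
  a_3 = -1·-3 + -1·4 = -1
  a_4 = -1·-1 + -1·-3 = 4
  a_5 = -1·4 + -1·-1 = -3
  a_6 = -1·-3 + -1·4 = -1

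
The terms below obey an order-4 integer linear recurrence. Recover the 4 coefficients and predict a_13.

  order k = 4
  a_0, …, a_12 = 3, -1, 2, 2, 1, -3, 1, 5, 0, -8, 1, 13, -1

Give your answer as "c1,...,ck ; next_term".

  a_4 = 0·2 + -1·2 + 0·-1 + 1·3 = 1
  a_5 = 0·1 + -1·2 + 0·2 + 1·-1 = -3
  a_6 = 0·-3 + -1·1 + 0·2 + 1·2 = 1
  a_7 = 0·1 + -1·-3 + 0·1 + 1·2 = 5
  a_8 = 0·5 + -1·1 + 0·-3 + 1·1 = 0
  a_9 = 0·0 + -1·5 + 0·1 + 1·-3 = -8
  a_10 = 0·-8 + -1·0 + 0·5 + 1·1 = 1
  a_11 = 0·1 + -1·-8 + 0·0 + 1·5 = 13
  a_12 = 0·13 + -1·1 + 0·-8 + 1·0 = -1
  a_13 = 0·-1 + -1·13 + 0·1 + 1·-8 = -21

0,-1,0,1 ; -21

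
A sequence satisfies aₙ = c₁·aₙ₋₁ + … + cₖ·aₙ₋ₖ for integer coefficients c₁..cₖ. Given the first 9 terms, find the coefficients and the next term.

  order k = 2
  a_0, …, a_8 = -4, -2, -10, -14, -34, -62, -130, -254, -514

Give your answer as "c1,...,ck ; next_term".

  a_2 = 1·-2 + 2·-4 = -10
  a_3 = 1·-10 + 2·-2 = -14
  a_4 = 1·-14 + 2·-10 = -34
  a_5 = 1·-34 + 2·-14 = -62
  a_6 = 1·-62 + 2·-34 = -130
  a_7 = 1·-130 + 2·-62 = -254
  a_8 = 1·-254 + 2·-130 = -514
  a_9 = 1·-514 + 2·-254 = -1022

1,2 ; -1022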